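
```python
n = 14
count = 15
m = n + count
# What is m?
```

Answer: 29

Derivation:
Trace (tracking m):
n = 14  # -> n = 14
count = 15  # -> count = 15
m = n + count  # -> m = 29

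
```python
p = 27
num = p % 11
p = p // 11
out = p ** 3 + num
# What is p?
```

Answer: 2

Derivation:
Trace (tracking p):
p = 27  # -> p = 27
num = p % 11  # -> num = 5
p = p // 11  # -> p = 2
out = p ** 3 + num  # -> out = 13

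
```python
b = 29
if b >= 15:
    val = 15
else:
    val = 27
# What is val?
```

Answer: 15

Derivation:
Trace (tracking val):
b = 29  # -> b = 29
if b >= 15:  # condition is True
    val = 15  # -> val = 15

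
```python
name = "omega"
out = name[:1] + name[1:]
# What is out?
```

Trace (tracking out):
name = 'omega'  # -> name = 'omega'
out = name[:1] + name[1:]  # -> out = 'omega'

Answer: 'omega'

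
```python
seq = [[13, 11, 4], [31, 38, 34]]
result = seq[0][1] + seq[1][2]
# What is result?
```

Answer: 45

Derivation:
Trace (tracking result):
seq = [[13, 11, 4], [31, 38, 34]]  # -> seq = [[13, 11, 4], [31, 38, 34]]
result = seq[0][1] + seq[1][2]  # -> result = 45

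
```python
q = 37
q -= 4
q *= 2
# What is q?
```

Answer: 66

Derivation:
Trace (tracking q):
q = 37  # -> q = 37
q -= 4  # -> q = 33
q *= 2  # -> q = 66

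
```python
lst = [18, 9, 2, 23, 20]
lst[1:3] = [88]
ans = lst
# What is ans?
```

Trace (tracking ans):
lst = [18, 9, 2, 23, 20]  # -> lst = [18, 9, 2, 23, 20]
lst[1:3] = [88]  # -> lst = [18, 88, 23, 20]
ans = lst  # -> ans = [18, 88, 23, 20]

Answer: [18, 88, 23, 20]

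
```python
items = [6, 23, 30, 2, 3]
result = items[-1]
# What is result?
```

Answer: 3

Derivation:
Trace (tracking result):
items = [6, 23, 30, 2, 3]  # -> items = [6, 23, 30, 2, 3]
result = items[-1]  # -> result = 3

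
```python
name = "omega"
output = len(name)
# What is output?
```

Trace (tracking output):
name = 'omega'  # -> name = 'omega'
output = len(name)  # -> output = 5

Answer: 5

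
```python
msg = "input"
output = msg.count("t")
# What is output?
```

Answer: 1

Derivation:
Trace (tracking output):
msg = 'input'  # -> msg = 'input'
output = msg.count('t')  # -> output = 1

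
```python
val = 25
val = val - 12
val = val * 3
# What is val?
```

Trace (tracking val):
val = 25  # -> val = 25
val = val - 12  # -> val = 13
val = val * 3  # -> val = 39

Answer: 39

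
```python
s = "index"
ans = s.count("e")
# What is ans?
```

Answer: 1

Derivation:
Trace (tracking ans):
s = 'index'  # -> s = 'index'
ans = s.count('e')  # -> ans = 1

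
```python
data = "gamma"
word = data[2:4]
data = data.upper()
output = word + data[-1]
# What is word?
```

Answer: 'mm'

Derivation:
Trace (tracking word):
data = 'gamma'  # -> data = 'gamma'
word = data[2:4]  # -> word = 'mm'
data = data.upper()  # -> data = 'GAMMA'
output = word + data[-1]  # -> output = 'mmA'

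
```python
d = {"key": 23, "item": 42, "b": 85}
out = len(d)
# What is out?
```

Answer: 3

Derivation:
Trace (tracking out):
d = {'key': 23, 'item': 42, 'b': 85}  # -> d = {'key': 23, 'item': 42, 'b': 85}
out = len(d)  # -> out = 3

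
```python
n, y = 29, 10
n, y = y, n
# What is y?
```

Trace (tracking y):
n, y = (29, 10)  # -> n = 29, y = 10
n, y = (y, n)  # -> n = 10, y = 29

Answer: 29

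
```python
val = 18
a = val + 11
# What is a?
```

Trace (tracking a):
val = 18  # -> val = 18
a = val + 11  # -> a = 29

Answer: 29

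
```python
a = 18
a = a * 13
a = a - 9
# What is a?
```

Answer: 225

Derivation:
Trace (tracking a):
a = 18  # -> a = 18
a = a * 13  # -> a = 234
a = a - 9  # -> a = 225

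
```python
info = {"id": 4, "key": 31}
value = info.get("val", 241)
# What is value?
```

Trace (tracking value):
info = {'id': 4, 'key': 31}  # -> info = {'id': 4, 'key': 31}
value = info.get('val', 241)  # -> value = 241

Answer: 241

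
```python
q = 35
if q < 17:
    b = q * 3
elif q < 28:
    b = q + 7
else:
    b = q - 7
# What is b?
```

Answer: 28

Derivation:
Trace (tracking b):
q = 35  # -> q = 35
if q < 17:  # condition is False
elif q < 28:  # condition is False
else:
    b = q - 7  # -> b = 28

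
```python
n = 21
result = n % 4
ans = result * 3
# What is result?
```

Trace (tracking result):
n = 21  # -> n = 21
result = n % 4  # -> result = 1
ans = result * 3  # -> ans = 3

Answer: 1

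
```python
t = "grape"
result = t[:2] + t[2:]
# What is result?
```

Answer: 'grape'

Derivation:
Trace (tracking result):
t = 'grape'  # -> t = 'grape'
result = t[:2] + t[2:]  # -> result = 'grape'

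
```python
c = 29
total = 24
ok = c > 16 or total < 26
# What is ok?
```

Trace (tracking ok):
c = 29  # -> c = 29
total = 24  # -> total = 24
ok = c > 16 or total < 26  # -> ok = True

Answer: True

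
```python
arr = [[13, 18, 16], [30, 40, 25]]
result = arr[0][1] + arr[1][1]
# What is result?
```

Trace (tracking result):
arr = [[13, 18, 16], [30, 40, 25]]  # -> arr = [[13, 18, 16], [30, 40, 25]]
result = arr[0][1] + arr[1][1]  # -> result = 58

Answer: 58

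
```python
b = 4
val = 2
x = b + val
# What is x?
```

Answer: 6

Derivation:
Trace (tracking x):
b = 4  # -> b = 4
val = 2  # -> val = 2
x = b + val  # -> x = 6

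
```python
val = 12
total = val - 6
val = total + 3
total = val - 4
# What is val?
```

Trace (tracking val):
val = 12  # -> val = 12
total = val - 6  # -> total = 6
val = total + 3  # -> val = 9
total = val - 4  # -> total = 5

Answer: 9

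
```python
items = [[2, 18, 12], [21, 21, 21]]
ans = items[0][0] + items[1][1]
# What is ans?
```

Answer: 23

Derivation:
Trace (tracking ans):
items = [[2, 18, 12], [21, 21, 21]]  # -> items = [[2, 18, 12], [21, 21, 21]]
ans = items[0][0] + items[1][1]  # -> ans = 23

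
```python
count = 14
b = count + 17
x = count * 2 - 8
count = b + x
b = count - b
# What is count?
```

Trace (tracking count):
count = 14  # -> count = 14
b = count + 17  # -> b = 31
x = count * 2 - 8  # -> x = 20
count = b + x  # -> count = 51
b = count - b  # -> b = 20

Answer: 51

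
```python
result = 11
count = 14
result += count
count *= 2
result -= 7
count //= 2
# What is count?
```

Trace (tracking count):
result = 11  # -> result = 11
count = 14  # -> count = 14
result += count  # -> result = 25
count *= 2  # -> count = 28
result -= 7  # -> result = 18
count //= 2  # -> count = 14

Answer: 14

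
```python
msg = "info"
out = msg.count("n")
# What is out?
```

Answer: 1

Derivation:
Trace (tracking out):
msg = 'info'  # -> msg = 'info'
out = msg.count('n')  # -> out = 1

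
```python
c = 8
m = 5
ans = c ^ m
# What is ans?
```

Trace (tracking ans):
c = 8  # -> c = 8
m = 5  # -> m = 5
ans = c ^ m  # -> ans = 13

Answer: 13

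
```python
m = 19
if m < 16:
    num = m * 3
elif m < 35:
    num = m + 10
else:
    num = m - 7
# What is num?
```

Trace (tracking num):
m = 19  # -> m = 19
if m < 16:  # condition is False
elif m < 35:  # condition is True
    num = m + 10  # -> num = 29

Answer: 29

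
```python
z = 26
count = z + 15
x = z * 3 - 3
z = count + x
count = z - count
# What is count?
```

Trace (tracking count):
z = 26  # -> z = 26
count = z + 15  # -> count = 41
x = z * 3 - 3  # -> x = 75
z = count + x  # -> z = 116
count = z - count  # -> count = 75

Answer: 75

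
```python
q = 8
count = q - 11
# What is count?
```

Answer: -3

Derivation:
Trace (tracking count):
q = 8  # -> q = 8
count = q - 11  # -> count = -3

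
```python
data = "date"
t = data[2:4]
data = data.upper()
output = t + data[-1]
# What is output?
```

Trace (tracking output):
data = 'date'  # -> data = 'date'
t = data[2:4]  # -> t = 'te'
data = data.upper()  # -> data = 'DATE'
output = t + data[-1]  # -> output = 'teE'

Answer: 'teE'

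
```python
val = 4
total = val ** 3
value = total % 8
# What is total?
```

Trace (tracking total):
val = 4  # -> val = 4
total = val ** 3  # -> total = 64
value = total % 8  # -> value = 0

Answer: 64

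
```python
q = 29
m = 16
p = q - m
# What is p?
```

Answer: 13

Derivation:
Trace (tracking p):
q = 29  # -> q = 29
m = 16  # -> m = 16
p = q - m  # -> p = 13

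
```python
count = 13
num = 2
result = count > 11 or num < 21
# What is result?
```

Trace (tracking result):
count = 13  # -> count = 13
num = 2  # -> num = 2
result = count > 11 or num < 21  # -> result = True

Answer: True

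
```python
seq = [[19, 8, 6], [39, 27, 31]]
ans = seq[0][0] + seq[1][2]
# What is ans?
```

Answer: 50

Derivation:
Trace (tracking ans):
seq = [[19, 8, 6], [39, 27, 31]]  # -> seq = [[19, 8, 6], [39, 27, 31]]
ans = seq[0][0] + seq[1][2]  # -> ans = 50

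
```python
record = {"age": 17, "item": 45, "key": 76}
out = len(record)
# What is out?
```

Answer: 3

Derivation:
Trace (tracking out):
record = {'age': 17, 'item': 45, 'key': 76}  # -> record = {'age': 17, 'item': 45, 'key': 76}
out = len(record)  # -> out = 3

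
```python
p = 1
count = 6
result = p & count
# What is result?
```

Trace (tracking result):
p = 1  # -> p = 1
count = 6  # -> count = 6
result = p & count  # -> result = 0

Answer: 0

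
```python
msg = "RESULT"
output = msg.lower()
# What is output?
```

Trace (tracking output):
msg = 'RESULT'  # -> msg = 'RESULT'
output = msg.lower()  # -> output = 'result'

Answer: 'result'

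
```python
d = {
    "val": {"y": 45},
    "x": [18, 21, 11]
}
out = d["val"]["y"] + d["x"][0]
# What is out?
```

Answer: 63

Derivation:
Trace (tracking out):
d = {'val': {'y': 45}, 'x': [18, 21, 11]}  # -> d = {'val': {'y': 45}, 'x': [18, 21, 11]}
out = d['val']['y'] + d['x'][0]  # -> out = 63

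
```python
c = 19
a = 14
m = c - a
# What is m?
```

Trace (tracking m):
c = 19  # -> c = 19
a = 14  # -> a = 14
m = c - a  # -> m = 5

Answer: 5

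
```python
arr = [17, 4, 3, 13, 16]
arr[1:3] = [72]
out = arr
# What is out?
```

Trace (tracking out):
arr = [17, 4, 3, 13, 16]  # -> arr = [17, 4, 3, 13, 16]
arr[1:3] = [72]  # -> arr = [17, 72, 13, 16]
out = arr  # -> out = [17, 72, 13, 16]

Answer: [17, 72, 13, 16]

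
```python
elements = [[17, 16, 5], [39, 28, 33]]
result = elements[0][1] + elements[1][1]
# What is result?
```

Answer: 44

Derivation:
Trace (tracking result):
elements = [[17, 16, 5], [39, 28, 33]]  # -> elements = [[17, 16, 5], [39, 28, 33]]
result = elements[0][1] + elements[1][1]  # -> result = 44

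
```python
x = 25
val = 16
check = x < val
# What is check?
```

Trace (tracking check):
x = 25  # -> x = 25
val = 16  # -> val = 16
check = x < val  # -> check = False

Answer: False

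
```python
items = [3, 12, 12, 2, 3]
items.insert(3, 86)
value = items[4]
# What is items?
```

Answer: [3, 12, 12, 86, 2, 3]

Derivation:
Trace (tracking items):
items = [3, 12, 12, 2, 3]  # -> items = [3, 12, 12, 2, 3]
items.insert(3, 86)  # -> items = [3, 12, 12, 86, 2, 3]
value = items[4]  # -> value = 2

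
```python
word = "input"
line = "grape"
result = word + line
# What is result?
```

Answer: 'inputgrape'

Derivation:
Trace (tracking result):
word = 'input'  # -> word = 'input'
line = 'grape'  # -> line = 'grape'
result = word + line  # -> result = 'inputgrape'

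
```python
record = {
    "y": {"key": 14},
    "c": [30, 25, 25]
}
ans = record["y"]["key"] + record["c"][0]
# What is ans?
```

Answer: 44

Derivation:
Trace (tracking ans):
record = {'y': {'key': 14}, 'c': [30, 25, 25]}  # -> record = {'y': {'key': 14}, 'c': [30, 25, 25]}
ans = record['y']['key'] + record['c'][0]  # -> ans = 44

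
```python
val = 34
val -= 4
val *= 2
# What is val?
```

Trace (tracking val):
val = 34  # -> val = 34
val -= 4  # -> val = 30
val *= 2  # -> val = 60

Answer: 60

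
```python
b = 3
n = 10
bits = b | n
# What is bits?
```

Trace (tracking bits):
b = 3  # -> b = 3
n = 10  # -> n = 10
bits = b | n  # -> bits = 11

Answer: 11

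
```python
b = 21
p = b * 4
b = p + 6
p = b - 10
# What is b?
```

Trace (tracking b):
b = 21  # -> b = 21
p = b * 4  # -> p = 84
b = p + 6  # -> b = 90
p = b - 10  # -> p = 80

Answer: 90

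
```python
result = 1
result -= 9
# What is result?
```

Answer: -8

Derivation:
Trace (tracking result):
result = 1  # -> result = 1
result -= 9  # -> result = -8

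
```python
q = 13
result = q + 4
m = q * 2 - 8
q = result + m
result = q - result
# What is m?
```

Answer: 18

Derivation:
Trace (tracking m):
q = 13  # -> q = 13
result = q + 4  # -> result = 17
m = q * 2 - 8  # -> m = 18
q = result + m  # -> q = 35
result = q - result  # -> result = 18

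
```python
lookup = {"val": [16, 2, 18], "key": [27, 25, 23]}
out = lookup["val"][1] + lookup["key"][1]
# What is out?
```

Trace (tracking out):
lookup = {'val': [16, 2, 18], 'key': [27, 25, 23]}  # -> lookup = {'val': [16, 2, 18], 'key': [27, 25, 23]}
out = lookup['val'][1] + lookup['key'][1]  # -> out = 27

Answer: 27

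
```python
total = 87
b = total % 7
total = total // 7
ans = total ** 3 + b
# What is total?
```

Trace (tracking total):
total = 87  # -> total = 87
b = total % 7  # -> b = 3
total = total // 7  # -> total = 12
ans = total ** 3 + b  # -> ans = 1731

Answer: 12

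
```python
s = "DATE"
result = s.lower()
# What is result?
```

Answer: 'date'

Derivation:
Trace (tracking result):
s = 'DATE'  # -> s = 'DATE'
result = s.lower()  # -> result = 'date'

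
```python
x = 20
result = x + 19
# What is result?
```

Answer: 39

Derivation:
Trace (tracking result):
x = 20  # -> x = 20
result = x + 19  # -> result = 39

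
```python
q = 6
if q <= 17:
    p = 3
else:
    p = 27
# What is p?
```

Trace (tracking p):
q = 6  # -> q = 6
if q <= 17:  # condition is True
    p = 3  # -> p = 3

Answer: 3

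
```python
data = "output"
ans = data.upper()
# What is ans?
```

Trace (tracking ans):
data = 'output'  # -> data = 'output'
ans = data.upper()  # -> ans = 'OUTPUT'

Answer: 'OUTPUT'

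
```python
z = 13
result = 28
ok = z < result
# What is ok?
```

Answer: True

Derivation:
Trace (tracking ok):
z = 13  # -> z = 13
result = 28  # -> result = 28
ok = z < result  # -> ok = True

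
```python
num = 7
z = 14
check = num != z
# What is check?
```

Answer: True

Derivation:
Trace (tracking check):
num = 7  # -> num = 7
z = 14  # -> z = 14
check = num != z  # -> check = True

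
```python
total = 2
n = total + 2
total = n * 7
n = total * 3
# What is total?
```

Answer: 28

Derivation:
Trace (tracking total):
total = 2  # -> total = 2
n = total + 2  # -> n = 4
total = n * 7  # -> total = 28
n = total * 3  # -> n = 84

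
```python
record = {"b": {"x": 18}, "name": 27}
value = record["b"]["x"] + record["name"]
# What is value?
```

Answer: 45

Derivation:
Trace (tracking value):
record = {'b': {'x': 18}, 'name': 27}  # -> record = {'b': {'x': 18}, 'name': 27}
value = record['b']['x'] + record['name']  # -> value = 45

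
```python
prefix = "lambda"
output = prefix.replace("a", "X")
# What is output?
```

Trace (tracking output):
prefix = 'lambda'  # -> prefix = 'lambda'
output = prefix.replace('a', 'X')  # -> output = 'lXmbdX'

Answer: 'lXmbdX'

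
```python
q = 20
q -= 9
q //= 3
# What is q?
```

Trace (tracking q):
q = 20  # -> q = 20
q -= 9  # -> q = 11
q //= 3  # -> q = 3

Answer: 3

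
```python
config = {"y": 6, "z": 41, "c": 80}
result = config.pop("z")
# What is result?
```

Trace (tracking result):
config = {'y': 6, 'z': 41, 'c': 80}  # -> config = {'y': 6, 'z': 41, 'c': 80}
result = config.pop('z')  # -> result = 41

Answer: 41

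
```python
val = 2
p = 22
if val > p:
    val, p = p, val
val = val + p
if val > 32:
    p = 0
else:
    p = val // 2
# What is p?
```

Answer: 12

Derivation:
Trace (tracking p):
val = 2  # -> val = 2
p = 22  # -> p = 22
if val > p:  # condition is False
val = val + p  # -> val = 24
if val > 32:  # condition is False
else:
    p = val // 2  # -> p = 12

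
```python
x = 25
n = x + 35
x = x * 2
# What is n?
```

Answer: 60

Derivation:
Trace (tracking n):
x = 25  # -> x = 25
n = x + 35  # -> n = 60
x = x * 2  # -> x = 50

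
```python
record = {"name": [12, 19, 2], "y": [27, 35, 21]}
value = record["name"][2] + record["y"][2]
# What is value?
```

Answer: 23

Derivation:
Trace (tracking value):
record = {'name': [12, 19, 2], 'y': [27, 35, 21]}  # -> record = {'name': [12, 19, 2], 'y': [27, 35, 21]}
value = record['name'][2] + record['y'][2]  # -> value = 23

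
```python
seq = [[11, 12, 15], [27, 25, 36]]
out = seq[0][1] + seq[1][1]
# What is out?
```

Trace (tracking out):
seq = [[11, 12, 15], [27, 25, 36]]  # -> seq = [[11, 12, 15], [27, 25, 36]]
out = seq[0][1] + seq[1][1]  # -> out = 37

Answer: 37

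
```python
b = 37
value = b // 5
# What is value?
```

Answer: 7

Derivation:
Trace (tracking value):
b = 37  # -> b = 37
value = b // 5  # -> value = 7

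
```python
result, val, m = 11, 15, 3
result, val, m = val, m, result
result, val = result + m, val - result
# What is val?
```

Answer: -12

Derivation:
Trace (tracking val):
result, val, m = (11, 15, 3)  # -> result = 11, val = 15, m = 3
result, val, m = (val, m, result)  # -> result = 15, val = 3, m = 11
result, val = (result + m, val - result)  # -> result = 26, val = -12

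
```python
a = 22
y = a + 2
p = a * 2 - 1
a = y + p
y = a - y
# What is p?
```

Trace (tracking p):
a = 22  # -> a = 22
y = a + 2  # -> y = 24
p = a * 2 - 1  # -> p = 43
a = y + p  # -> a = 67
y = a - y  # -> y = 43

Answer: 43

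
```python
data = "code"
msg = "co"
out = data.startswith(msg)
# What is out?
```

Trace (tracking out):
data = 'code'  # -> data = 'code'
msg = 'co'  # -> msg = 'co'
out = data.startswith(msg)  # -> out = True

Answer: True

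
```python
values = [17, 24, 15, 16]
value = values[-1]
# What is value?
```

Trace (tracking value):
values = [17, 24, 15, 16]  # -> values = [17, 24, 15, 16]
value = values[-1]  # -> value = 16

Answer: 16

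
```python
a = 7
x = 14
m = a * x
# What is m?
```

Trace (tracking m):
a = 7  # -> a = 7
x = 14  # -> x = 14
m = a * x  # -> m = 98

Answer: 98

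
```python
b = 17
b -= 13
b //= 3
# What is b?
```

Trace (tracking b):
b = 17  # -> b = 17
b -= 13  # -> b = 4
b //= 3  # -> b = 1

Answer: 1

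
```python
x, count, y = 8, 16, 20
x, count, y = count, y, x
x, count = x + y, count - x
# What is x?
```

Answer: 24

Derivation:
Trace (tracking x):
x, count, y = (8, 16, 20)  # -> x = 8, count = 16, y = 20
x, count, y = (count, y, x)  # -> x = 16, count = 20, y = 8
x, count = (x + y, count - x)  # -> x = 24, count = 4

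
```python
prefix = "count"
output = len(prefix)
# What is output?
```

Trace (tracking output):
prefix = 'count'  # -> prefix = 'count'
output = len(prefix)  # -> output = 5

Answer: 5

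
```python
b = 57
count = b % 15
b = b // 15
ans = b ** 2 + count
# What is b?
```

Answer: 3

Derivation:
Trace (tracking b):
b = 57  # -> b = 57
count = b % 15  # -> count = 12
b = b // 15  # -> b = 3
ans = b ** 2 + count  # -> ans = 21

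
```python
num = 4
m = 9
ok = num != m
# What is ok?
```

Trace (tracking ok):
num = 4  # -> num = 4
m = 9  # -> m = 9
ok = num != m  # -> ok = True

Answer: True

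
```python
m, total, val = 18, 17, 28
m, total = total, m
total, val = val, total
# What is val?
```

Answer: 18

Derivation:
Trace (tracking val):
m, total, val = (18, 17, 28)  # -> m = 18, total = 17, val = 28
m, total = (total, m)  # -> m = 17, total = 18
total, val = (val, total)  # -> total = 28, val = 18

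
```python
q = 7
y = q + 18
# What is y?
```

Trace (tracking y):
q = 7  # -> q = 7
y = q + 18  # -> y = 25

Answer: 25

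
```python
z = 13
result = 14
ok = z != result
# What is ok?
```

Trace (tracking ok):
z = 13  # -> z = 13
result = 14  # -> result = 14
ok = z != result  # -> ok = True

Answer: True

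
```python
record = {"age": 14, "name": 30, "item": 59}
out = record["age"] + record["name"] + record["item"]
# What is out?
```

Answer: 103

Derivation:
Trace (tracking out):
record = {'age': 14, 'name': 30, 'item': 59}  # -> record = {'age': 14, 'name': 30, 'item': 59}
out = record['age'] + record['name'] + record['item']  # -> out = 103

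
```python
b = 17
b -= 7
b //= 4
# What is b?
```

Trace (tracking b):
b = 17  # -> b = 17
b -= 7  # -> b = 10
b //= 4  # -> b = 2

Answer: 2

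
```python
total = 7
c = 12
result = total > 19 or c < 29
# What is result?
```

Answer: True

Derivation:
Trace (tracking result):
total = 7  # -> total = 7
c = 12  # -> c = 12
result = total > 19 or c < 29  # -> result = True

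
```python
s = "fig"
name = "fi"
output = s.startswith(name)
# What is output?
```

Answer: True

Derivation:
Trace (tracking output):
s = 'fig'  # -> s = 'fig'
name = 'fi'  # -> name = 'fi'
output = s.startswith(name)  # -> output = True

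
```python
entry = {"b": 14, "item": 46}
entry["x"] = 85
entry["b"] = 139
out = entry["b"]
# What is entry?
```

Answer: {'b': 139, 'item': 46, 'x': 85}

Derivation:
Trace (tracking entry):
entry = {'b': 14, 'item': 46}  # -> entry = {'b': 14, 'item': 46}
entry['x'] = 85  # -> entry = {'b': 14, 'item': 46, 'x': 85}
entry['b'] = 139  # -> entry = {'b': 139, 'item': 46, 'x': 85}
out = entry['b']  # -> out = 139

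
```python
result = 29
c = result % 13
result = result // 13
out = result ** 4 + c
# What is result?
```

Trace (tracking result):
result = 29  # -> result = 29
c = result % 13  # -> c = 3
result = result // 13  # -> result = 2
out = result ** 4 + c  # -> out = 19

Answer: 2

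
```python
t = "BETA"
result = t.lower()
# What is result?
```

Trace (tracking result):
t = 'BETA'  # -> t = 'BETA'
result = t.lower()  # -> result = 'beta'

Answer: 'beta'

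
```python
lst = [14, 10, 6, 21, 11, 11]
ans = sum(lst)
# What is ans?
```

Answer: 73

Derivation:
Trace (tracking ans):
lst = [14, 10, 6, 21, 11, 11]  # -> lst = [14, 10, 6, 21, 11, 11]
ans = sum(lst)  # -> ans = 73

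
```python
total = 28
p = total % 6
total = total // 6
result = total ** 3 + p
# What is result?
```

Trace (tracking result):
total = 28  # -> total = 28
p = total % 6  # -> p = 4
total = total // 6  # -> total = 4
result = total ** 3 + p  # -> result = 68

Answer: 68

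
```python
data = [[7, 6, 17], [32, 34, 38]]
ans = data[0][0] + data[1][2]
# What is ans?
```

Answer: 45

Derivation:
Trace (tracking ans):
data = [[7, 6, 17], [32, 34, 38]]  # -> data = [[7, 6, 17], [32, 34, 38]]
ans = data[0][0] + data[1][2]  # -> ans = 45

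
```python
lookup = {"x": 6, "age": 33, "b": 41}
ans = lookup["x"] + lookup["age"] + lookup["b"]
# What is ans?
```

Answer: 80

Derivation:
Trace (tracking ans):
lookup = {'x': 6, 'age': 33, 'b': 41}  # -> lookup = {'x': 6, 'age': 33, 'b': 41}
ans = lookup['x'] + lookup['age'] + lookup['b']  # -> ans = 80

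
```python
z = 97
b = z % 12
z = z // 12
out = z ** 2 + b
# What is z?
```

Trace (tracking z):
z = 97  # -> z = 97
b = z % 12  # -> b = 1
z = z // 12  # -> z = 8
out = z ** 2 + b  # -> out = 65

Answer: 8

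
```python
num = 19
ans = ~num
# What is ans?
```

Trace (tracking ans):
num = 19  # -> num = 19
ans = ~num  # -> ans = -20

Answer: -20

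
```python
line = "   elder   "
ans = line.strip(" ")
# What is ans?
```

Answer: 'elder'

Derivation:
Trace (tracking ans):
line = '   elder   '  # -> line = '   elder   '
ans = line.strip(' ')  # -> ans = 'elder'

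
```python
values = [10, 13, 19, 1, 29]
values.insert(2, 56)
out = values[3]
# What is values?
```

Trace (tracking values):
values = [10, 13, 19, 1, 29]  # -> values = [10, 13, 19, 1, 29]
values.insert(2, 56)  # -> values = [10, 13, 56, 19, 1, 29]
out = values[3]  # -> out = 19

Answer: [10, 13, 56, 19, 1, 29]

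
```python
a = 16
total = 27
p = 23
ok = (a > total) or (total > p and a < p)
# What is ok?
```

Trace (tracking ok):
a = 16  # -> a = 16
total = 27  # -> total = 27
p = 23  # -> p = 23
ok = a > total or (total > p and a < p)  # -> ok = True

Answer: True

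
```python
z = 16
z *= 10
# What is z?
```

Trace (tracking z):
z = 16  # -> z = 16
z *= 10  # -> z = 160

Answer: 160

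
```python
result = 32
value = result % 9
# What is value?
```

Trace (tracking value):
result = 32  # -> result = 32
value = result % 9  # -> value = 5

Answer: 5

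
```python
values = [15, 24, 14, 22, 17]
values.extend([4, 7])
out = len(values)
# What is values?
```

Answer: [15, 24, 14, 22, 17, 4, 7]

Derivation:
Trace (tracking values):
values = [15, 24, 14, 22, 17]  # -> values = [15, 24, 14, 22, 17]
values.extend([4, 7])  # -> values = [15, 24, 14, 22, 17, 4, 7]
out = len(values)  # -> out = 7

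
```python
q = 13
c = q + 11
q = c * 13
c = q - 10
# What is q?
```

Trace (tracking q):
q = 13  # -> q = 13
c = q + 11  # -> c = 24
q = c * 13  # -> q = 312
c = q - 10  # -> c = 302

Answer: 312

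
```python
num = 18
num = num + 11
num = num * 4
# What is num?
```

Trace (tracking num):
num = 18  # -> num = 18
num = num + 11  # -> num = 29
num = num * 4  # -> num = 116

Answer: 116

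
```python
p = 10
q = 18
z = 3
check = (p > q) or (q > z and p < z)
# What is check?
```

Trace (tracking check):
p = 10  # -> p = 10
q = 18  # -> q = 18
z = 3  # -> z = 3
check = p > q or (q > z and p < z)  # -> check = False

Answer: False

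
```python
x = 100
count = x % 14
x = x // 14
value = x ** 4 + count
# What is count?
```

Trace (tracking count):
x = 100  # -> x = 100
count = x % 14  # -> count = 2
x = x // 14  # -> x = 7
value = x ** 4 + count  # -> value = 2403

Answer: 2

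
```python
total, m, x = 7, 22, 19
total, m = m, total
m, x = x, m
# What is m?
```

Trace (tracking m):
total, m, x = (7, 22, 19)  # -> total = 7, m = 22, x = 19
total, m = (m, total)  # -> total = 22, m = 7
m, x = (x, m)  # -> m = 19, x = 7

Answer: 19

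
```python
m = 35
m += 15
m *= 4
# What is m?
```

Trace (tracking m):
m = 35  # -> m = 35
m += 15  # -> m = 50
m *= 4  # -> m = 200

Answer: 200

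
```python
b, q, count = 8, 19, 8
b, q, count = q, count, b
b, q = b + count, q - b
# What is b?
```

Answer: 27

Derivation:
Trace (tracking b):
b, q, count = (8, 19, 8)  # -> b = 8, q = 19, count = 8
b, q, count = (q, count, b)  # -> b = 19, q = 8, count = 8
b, q = (b + count, q - b)  # -> b = 27, q = -11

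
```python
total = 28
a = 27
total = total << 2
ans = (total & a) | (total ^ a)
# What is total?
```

Answer: 112

Derivation:
Trace (tracking total):
total = 28  # -> total = 28
a = 27  # -> a = 27
total = total << 2  # -> total = 112
ans = total & a | total ^ a  # -> ans = 123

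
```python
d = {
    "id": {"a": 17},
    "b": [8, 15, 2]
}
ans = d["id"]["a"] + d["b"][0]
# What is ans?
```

Answer: 25

Derivation:
Trace (tracking ans):
d = {'id': {'a': 17}, 'b': [8, 15, 2]}  # -> d = {'id': {'a': 17}, 'b': [8, 15, 2]}
ans = d['id']['a'] + d['b'][0]  # -> ans = 25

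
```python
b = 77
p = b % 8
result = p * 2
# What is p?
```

Answer: 5

Derivation:
Trace (tracking p):
b = 77  # -> b = 77
p = b % 8  # -> p = 5
result = p * 2  # -> result = 10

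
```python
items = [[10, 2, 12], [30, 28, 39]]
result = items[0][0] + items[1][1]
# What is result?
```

Answer: 38

Derivation:
Trace (tracking result):
items = [[10, 2, 12], [30, 28, 39]]  # -> items = [[10, 2, 12], [30, 28, 39]]
result = items[0][0] + items[1][1]  # -> result = 38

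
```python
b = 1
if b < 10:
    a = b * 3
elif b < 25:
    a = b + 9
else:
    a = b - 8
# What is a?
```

Trace (tracking a):
b = 1  # -> b = 1
if b < 10:  # condition is True
    a = b * 3  # -> a = 3

Answer: 3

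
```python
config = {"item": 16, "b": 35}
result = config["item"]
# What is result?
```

Trace (tracking result):
config = {'item': 16, 'b': 35}  # -> config = {'item': 16, 'b': 35}
result = config['item']  # -> result = 16

Answer: 16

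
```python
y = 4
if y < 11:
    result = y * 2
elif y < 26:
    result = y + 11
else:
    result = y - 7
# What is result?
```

Answer: 8

Derivation:
Trace (tracking result):
y = 4  # -> y = 4
if y < 11:  # condition is True
    result = y * 2  # -> result = 8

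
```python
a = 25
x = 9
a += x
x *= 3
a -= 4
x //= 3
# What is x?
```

Answer: 9

Derivation:
Trace (tracking x):
a = 25  # -> a = 25
x = 9  # -> x = 9
a += x  # -> a = 34
x *= 3  # -> x = 27
a -= 4  # -> a = 30
x //= 3  # -> x = 9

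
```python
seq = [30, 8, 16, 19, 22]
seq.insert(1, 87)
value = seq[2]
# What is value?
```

Trace (tracking value):
seq = [30, 8, 16, 19, 22]  # -> seq = [30, 8, 16, 19, 22]
seq.insert(1, 87)  # -> seq = [30, 87, 8, 16, 19, 22]
value = seq[2]  # -> value = 8

Answer: 8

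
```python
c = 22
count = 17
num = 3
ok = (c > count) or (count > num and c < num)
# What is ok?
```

Answer: True

Derivation:
Trace (tracking ok):
c = 22  # -> c = 22
count = 17  # -> count = 17
num = 3  # -> num = 3
ok = c > count or (count > num and c < num)  # -> ok = True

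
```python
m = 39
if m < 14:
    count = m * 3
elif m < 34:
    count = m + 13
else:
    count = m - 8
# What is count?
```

Answer: 31

Derivation:
Trace (tracking count):
m = 39  # -> m = 39
if m < 14:  # condition is False
elif m < 34:  # condition is False
else:
    count = m - 8  # -> count = 31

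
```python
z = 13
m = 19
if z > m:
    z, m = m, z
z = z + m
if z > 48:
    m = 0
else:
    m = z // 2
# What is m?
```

Answer: 16

Derivation:
Trace (tracking m):
z = 13  # -> z = 13
m = 19  # -> m = 19
if z > m:  # condition is False
z = z + m  # -> z = 32
if z > 48:  # condition is False
else:
    m = z // 2  # -> m = 16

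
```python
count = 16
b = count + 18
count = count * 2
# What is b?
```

Answer: 34

Derivation:
Trace (tracking b):
count = 16  # -> count = 16
b = count + 18  # -> b = 34
count = count * 2  # -> count = 32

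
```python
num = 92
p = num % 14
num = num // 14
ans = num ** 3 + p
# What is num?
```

Answer: 6

Derivation:
Trace (tracking num):
num = 92  # -> num = 92
p = num % 14  # -> p = 8
num = num // 14  # -> num = 6
ans = num ** 3 + p  # -> ans = 224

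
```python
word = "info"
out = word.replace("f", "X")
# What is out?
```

Trace (tracking out):
word = 'info'  # -> word = 'info'
out = word.replace('f', 'X')  # -> out = 'inXo'

Answer: 'inXo'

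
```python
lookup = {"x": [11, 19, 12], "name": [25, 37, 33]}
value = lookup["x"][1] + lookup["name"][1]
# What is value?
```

Answer: 56

Derivation:
Trace (tracking value):
lookup = {'x': [11, 19, 12], 'name': [25, 37, 33]}  # -> lookup = {'x': [11, 19, 12], 'name': [25, 37, 33]}
value = lookup['x'][1] + lookup['name'][1]  # -> value = 56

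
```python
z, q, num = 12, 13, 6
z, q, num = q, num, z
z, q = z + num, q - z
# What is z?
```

Answer: 25

Derivation:
Trace (tracking z):
z, q, num = (12, 13, 6)  # -> z = 12, q = 13, num = 6
z, q, num = (q, num, z)  # -> z = 13, q = 6, num = 12
z, q = (z + num, q - z)  # -> z = 25, q = -7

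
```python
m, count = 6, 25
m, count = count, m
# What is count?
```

Trace (tracking count):
m, count = (6, 25)  # -> m = 6, count = 25
m, count = (count, m)  # -> m = 25, count = 6

Answer: 6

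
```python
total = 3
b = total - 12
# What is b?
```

Trace (tracking b):
total = 3  # -> total = 3
b = total - 12  # -> b = -9

Answer: -9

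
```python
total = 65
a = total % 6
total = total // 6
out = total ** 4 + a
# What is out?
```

Trace (tracking out):
total = 65  # -> total = 65
a = total % 6  # -> a = 5
total = total // 6  # -> total = 10
out = total ** 4 + a  # -> out = 10005

Answer: 10005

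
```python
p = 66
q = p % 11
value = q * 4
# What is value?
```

Answer: 0

Derivation:
Trace (tracking value):
p = 66  # -> p = 66
q = p % 11  # -> q = 0
value = q * 4  # -> value = 0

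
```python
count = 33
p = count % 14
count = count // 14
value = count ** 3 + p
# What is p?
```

Answer: 5

Derivation:
Trace (tracking p):
count = 33  # -> count = 33
p = count % 14  # -> p = 5
count = count // 14  # -> count = 2
value = count ** 3 + p  # -> value = 13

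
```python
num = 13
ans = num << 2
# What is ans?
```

Trace (tracking ans):
num = 13  # -> num = 13
ans = num << 2  # -> ans = 52

Answer: 52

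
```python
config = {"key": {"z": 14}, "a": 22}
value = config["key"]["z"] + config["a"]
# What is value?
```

Trace (tracking value):
config = {'key': {'z': 14}, 'a': 22}  # -> config = {'key': {'z': 14}, 'a': 22}
value = config['key']['z'] + config['a']  # -> value = 36

Answer: 36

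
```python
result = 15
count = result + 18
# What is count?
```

Trace (tracking count):
result = 15  # -> result = 15
count = result + 18  # -> count = 33

Answer: 33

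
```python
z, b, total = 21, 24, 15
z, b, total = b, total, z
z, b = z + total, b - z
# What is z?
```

Trace (tracking z):
z, b, total = (21, 24, 15)  # -> z = 21, b = 24, total = 15
z, b, total = (b, total, z)  # -> z = 24, b = 15, total = 21
z, b = (z + total, b - z)  # -> z = 45, b = -9

Answer: 45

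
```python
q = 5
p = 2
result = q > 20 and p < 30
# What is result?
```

Answer: False

Derivation:
Trace (tracking result):
q = 5  # -> q = 5
p = 2  # -> p = 2
result = q > 20 and p < 30  # -> result = False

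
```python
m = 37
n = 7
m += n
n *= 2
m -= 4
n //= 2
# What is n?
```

Trace (tracking n):
m = 37  # -> m = 37
n = 7  # -> n = 7
m += n  # -> m = 44
n *= 2  # -> n = 14
m -= 4  # -> m = 40
n //= 2  # -> n = 7

Answer: 7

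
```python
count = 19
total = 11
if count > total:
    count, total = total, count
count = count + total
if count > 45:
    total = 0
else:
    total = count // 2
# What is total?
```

Answer: 15

Derivation:
Trace (tracking total):
count = 19  # -> count = 19
total = 11  # -> total = 11
if count > total:  # condition is True
    count, total = (total, count)  # -> count = 11, total = 19
count = count + total  # -> count = 30
if count > 45:  # condition is False
else:
    total = count // 2  # -> total = 15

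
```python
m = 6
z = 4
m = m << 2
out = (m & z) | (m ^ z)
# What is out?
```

Trace (tracking out):
m = 6  # -> m = 6
z = 4  # -> z = 4
m = m << 2  # -> m = 24
out = m & z | m ^ z  # -> out = 28

Answer: 28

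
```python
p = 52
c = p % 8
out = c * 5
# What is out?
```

Answer: 20

Derivation:
Trace (tracking out):
p = 52  # -> p = 52
c = p % 8  # -> c = 4
out = c * 5  # -> out = 20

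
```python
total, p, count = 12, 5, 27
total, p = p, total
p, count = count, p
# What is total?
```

Trace (tracking total):
total, p, count = (12, 5, 27)  # -> total = 12, p = 5, count = 27
total, p = (p, total)  # -> total = 5, p = 12
p, count = (count, p)  # -> p = 27, count = 12

Answer: 5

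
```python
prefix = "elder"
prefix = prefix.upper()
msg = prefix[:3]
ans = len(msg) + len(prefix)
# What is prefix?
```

Trace (tracking prefix):
prefix = 'elder'  # -> prefix = 'elder'
prefix = prefix.upper()  # -> prefix = 'ELDER'
msg = prefix[:3]  # -> msg = 'ELD'
ans = len(msg) + len(prefix)  # -> ans = 8

Answer: 'ELDER'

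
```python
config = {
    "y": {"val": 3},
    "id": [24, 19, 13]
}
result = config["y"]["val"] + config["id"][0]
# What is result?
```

Answer: 27

Derivation:
Trace (tracking result):
config = {'y': {'val': 3}, 'id': [24, 19, 13]}  # -> config = {'y': {'val': 3}, 'id': [24, 19, 13]}
result = config['y']['val'] + config['id'][0]  # -> result = 27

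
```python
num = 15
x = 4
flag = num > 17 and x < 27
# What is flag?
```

Trace (tracking flag):
num = 15  # -> num = 15
x = 4  # -> x = 4
flag = num > 17 and x < 27  # -> flag = False

Answer: False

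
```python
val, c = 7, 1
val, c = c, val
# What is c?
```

Answer: 7

Derivation:
Trace (tracking c):
val, c = (7, 1)  # -> val = 7, c = 1
val, c = (c, val)  # -> val = 1, c = 7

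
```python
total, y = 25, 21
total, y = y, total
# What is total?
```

Answer: 21

Derivation:
Trace (tracking total):
total, y = (25, 21)  # -> total = 25, y = 21
total, y = (y, total)  # -> total = 21, y = 25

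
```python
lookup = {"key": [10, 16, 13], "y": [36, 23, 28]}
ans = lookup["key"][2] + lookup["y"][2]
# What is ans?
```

Trace (tracking ans):
lookup = {'key': [10, 16, 13], 'y': [36, 23, 28]}  # -> lookup = {'key': [10, 16, 13], 'y': [36, 23, 28]}
ans = lookup['key'][2] + lookup['y'][2]  # -> ans = 41

Answer: 41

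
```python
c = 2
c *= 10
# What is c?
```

Answer: 20

Derivation:
Trace (tracking c):
c = 2  # -> c = 2
c *= 10  # -> c = 20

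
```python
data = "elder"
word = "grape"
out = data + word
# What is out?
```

Trace (tracking out):
data = 'elder'  # -> data = 'elder'
word = 'grape'  # -> word = 'grape'
out = data + word  # -> out = 'eldergrape'

Answer: 'eldergrape'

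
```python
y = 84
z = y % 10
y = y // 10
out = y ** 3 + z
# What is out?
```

Trace (tracking out):
y = 84  # -> y = 84
z = y % 10  # -> z = 4
y = y // 10  # -> y = 8
out = y ** 3 + z  # -> out = 516

Answer: 516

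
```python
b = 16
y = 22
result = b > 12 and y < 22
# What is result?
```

Trace (tracking result):
b = 16  # -> b = 16
y = 22  # -> y = 22
result = b > 12 and y < 22  # -> result = False

Answer: False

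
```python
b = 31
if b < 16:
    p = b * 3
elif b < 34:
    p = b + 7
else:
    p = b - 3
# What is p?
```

Trace (tracking p):
b = 31  # -> b = 31
if b < 16:  # condition is False
elif b < 34:  # condition is True
    p = b + 7  # -> p = 38

Answer: 38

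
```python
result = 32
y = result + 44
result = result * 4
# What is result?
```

Answer: 128

Derivation:
Trace (tracking result):
result = 32  # -> result = 32
y = result + 44  # -> y = 76
result = result * 4  # -> result = 128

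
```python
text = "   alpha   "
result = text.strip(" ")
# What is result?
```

Trace (tracking result):
text = '   alpha   '  # -> text = '   alpha   '
result = text.strip(' ')  # -> result = 'alpha'

Answer: 'alpha'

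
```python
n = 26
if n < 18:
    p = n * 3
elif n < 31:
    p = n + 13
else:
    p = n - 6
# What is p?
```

Answer: 39

Derivation:
Trace (tracking p):
n = 26  # -> n = 26
if n < 18:  # condition is False
elif n < 31:  # condition is True
    p = n + 13  # -> p = 39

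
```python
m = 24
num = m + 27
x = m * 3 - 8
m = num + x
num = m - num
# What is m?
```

Trace (tracking m):
m = 24  # -> m = 24
num = m + 27  # -> num = 51
x = m * 3 - 8  # -> x = 64
m = num + x  # -> m = 115
num = m - num  # -> num = 64

Answer: 115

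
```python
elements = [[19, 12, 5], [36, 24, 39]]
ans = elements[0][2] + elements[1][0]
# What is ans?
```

Trace (tracking ans):
elements = [[19, 12, 5], [36, 24, 39]]  # -> elements = [[19, 12, 5], [36, 24, 39]]
ans = elements[0][2] + elements[1][0]  # -> ans = 41

Answer: 41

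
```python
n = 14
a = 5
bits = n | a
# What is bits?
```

Answer: 15

Derivation:
Trace (tracking bits):
n = 14  # -> n = 14
a = 5  # -> a = 5
bits = n | a  # -> bits = 15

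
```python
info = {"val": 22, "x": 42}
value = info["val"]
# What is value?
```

Trace (tracking value):
info = {'val': 22, 'x': 42}  # -> info = {'val': 22, 'x': 42}
value = info['val']  # -> value = 22

Answer: 22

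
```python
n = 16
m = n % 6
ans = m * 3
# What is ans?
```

Trace (tracking ans):
n = 16  # -> n = 16
m = n % 6  # -> m = 4
ans = m * 3  # -> ans = 12

Answer: 12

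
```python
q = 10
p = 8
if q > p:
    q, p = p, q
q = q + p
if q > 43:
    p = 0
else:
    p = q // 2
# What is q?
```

Answer: 18

Derivation:
Trace (tracking q):
q = 10  # -> q = 10
p = 8  # -> p = 8
if q > p:  # condition is True
    q, p = (p, q)  # -> q = 8, p = 10
q = q + p  # -> q = 18
if q > 43:  # condition is False
else:
    p = q // 2  # -> p = 9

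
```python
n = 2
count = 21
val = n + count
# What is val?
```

Trace (tracking val):
n = 2  # -> n = 2
count = 21  # -> count = 21
val = n + count  # -> val = 23

Answer: 23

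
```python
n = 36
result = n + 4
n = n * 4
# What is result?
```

Trace (tracking result):
n = 36  # -> n = 36
result = n + 4  # -> result = 40
n = n * 4  # -> n = 144

Answer: 40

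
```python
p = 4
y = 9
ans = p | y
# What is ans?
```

Answer: 13

Derivation:
Trace (tracking ans):
p = 4  # -> p = 4
y = 9  # -> y = 9
ans = p | y  # -> ans = 13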